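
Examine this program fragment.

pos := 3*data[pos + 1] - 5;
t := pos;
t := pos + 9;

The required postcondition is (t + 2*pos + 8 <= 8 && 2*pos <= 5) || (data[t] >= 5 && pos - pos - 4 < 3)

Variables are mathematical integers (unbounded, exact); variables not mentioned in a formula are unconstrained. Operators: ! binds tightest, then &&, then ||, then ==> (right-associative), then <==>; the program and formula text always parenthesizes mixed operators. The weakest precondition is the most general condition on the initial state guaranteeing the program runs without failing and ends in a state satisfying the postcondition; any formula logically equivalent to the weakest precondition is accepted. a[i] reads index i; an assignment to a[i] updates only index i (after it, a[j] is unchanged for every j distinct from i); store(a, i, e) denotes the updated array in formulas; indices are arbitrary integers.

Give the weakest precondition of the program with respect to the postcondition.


Working backward. After the program, the postcondition (t + 2*pos + 8 <= 8 && 2*pos <= 5) || (data[t] >= 5 && pos - pos - 4 < 3) must hold; in canonical form it is (2*pos + t <= 0 && 2*pos <= 5) || data[t] >= 5.
Before t := pos + 9: (3*pos <= -9 && 2*pos <= 5) || data[pos + 9] >= 5
Before t := pos: (3*pos <= -9 && 2*pos <= 5) || data[pos + 9] >= 5
Before pos := 3*data[pos + 1] - 5: (9*data[pos + 1] <= 6 && 6*data[pos + 1] <= 15) || data[3*data[pos + 1] + 4] >= 5
Answer: WP = (9*data[pos + 1] <= 6 && 6*data[pos + 1] <= 15) || data[3*data[pos + 1] + 4] >= 5


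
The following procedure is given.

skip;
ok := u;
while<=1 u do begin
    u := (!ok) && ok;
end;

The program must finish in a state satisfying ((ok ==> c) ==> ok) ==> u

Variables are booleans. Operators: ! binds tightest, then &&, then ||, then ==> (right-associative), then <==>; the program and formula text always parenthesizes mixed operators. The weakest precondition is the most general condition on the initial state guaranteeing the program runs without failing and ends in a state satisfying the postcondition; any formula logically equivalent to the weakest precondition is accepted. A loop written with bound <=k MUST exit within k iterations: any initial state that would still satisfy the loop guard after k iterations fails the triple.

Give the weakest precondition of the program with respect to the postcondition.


Working backward. After the program, ((ok ==> c) ==> ok) ==> u must hold.
Before the loop (bound <=1), unroll the exhaustion recursion (WP_0 = exit-now case; WP_j = one more guarded iteration, up to j = 1):
  WP_0: (!u) && (((ok ==> c) ==> ok) ==> u)
  WP_1: (u ==> (!((ok ==> c) ==> ok))) && ((!u) ==> (((ok ==> c) ==> ok) ==> u))
So before the loop: (u ==> (!((ok ==> c) ==> ok))) && ((!u) ==> (((ok ==> c) ==> ok) ==> u))
Before ok := u: (u ==> (!((u ==> c) ==> u))) && ((!u) ==> (((u ==> c) ==> u) ==> u))
Before skip: (u ==> (!((u ==> c) ==> u))) && ((!u) ==> (((u ==> c) ==> u) ==> u))
Answer: WP = (u ==> (!((u ==> c) ==> u))) && ((!u) ==> (((u ==> c) ==> u) ==> u))


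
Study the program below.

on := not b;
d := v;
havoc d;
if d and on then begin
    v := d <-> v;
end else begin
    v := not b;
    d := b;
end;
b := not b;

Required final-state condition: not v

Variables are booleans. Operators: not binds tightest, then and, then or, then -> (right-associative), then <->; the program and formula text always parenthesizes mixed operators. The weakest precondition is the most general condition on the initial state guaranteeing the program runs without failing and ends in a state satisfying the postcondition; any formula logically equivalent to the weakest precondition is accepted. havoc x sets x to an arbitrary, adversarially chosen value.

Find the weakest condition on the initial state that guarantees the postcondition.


Working backward. After the program, not v must hold.
Before b := not b: not v
Then branch requires not (d <-> v); else branch requires b.
Before the if: ((d and on) -> (not (d <-> v))) and ((not (d and on)) -> b)
Before havoc d: (on -> (not v)) and ((not on) -> b) and b
Before d := v: (on -> (not v)) and ((not on) -> b) and b
Before on := not b: ((not b) -> (not v)) and b
Answer: WP = ((not b) -> (not v)) and b


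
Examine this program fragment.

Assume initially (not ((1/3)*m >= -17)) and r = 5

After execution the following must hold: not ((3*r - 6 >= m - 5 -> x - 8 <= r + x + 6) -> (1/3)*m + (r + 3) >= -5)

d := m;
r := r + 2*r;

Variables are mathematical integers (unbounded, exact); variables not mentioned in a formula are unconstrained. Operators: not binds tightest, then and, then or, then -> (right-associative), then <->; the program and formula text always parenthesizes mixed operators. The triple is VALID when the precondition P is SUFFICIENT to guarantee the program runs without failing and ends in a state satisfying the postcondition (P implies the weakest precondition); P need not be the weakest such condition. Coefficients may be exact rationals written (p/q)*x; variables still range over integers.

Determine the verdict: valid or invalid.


Working backward. After the program, the postcondition not ((3*r - 6 >= m - 5 -> x - 8 <= r + x + 6) -> (1/3)*m + (r + 3) >= -5) must hold; in canonical form it is not ((3*r >= m + 1 -> r >= -14) -> (1/3)*m + r >= -8).
Before r := r + 2*r: not ((9*r >= m + 1 -> 3*r >= -14) -> (1/3)*m + 3*r >= -8)
Before d := m: not ((9*r >= m + 1 -> 3*r >= -14) -> (1/3)*m + 3*r >= -8)
The weakest precondition is not ((9*r >= m + 1 -> 3*r >= -14) -> (1/3)*m + 3*r >= -8).
Check whether (not ((1/3)*m >= -17)) and r = 5 implies it.
Countermodel: at the initial state m = -69, r = 5, the precondition holds but the weakest precondition fails.
Answer: invalid


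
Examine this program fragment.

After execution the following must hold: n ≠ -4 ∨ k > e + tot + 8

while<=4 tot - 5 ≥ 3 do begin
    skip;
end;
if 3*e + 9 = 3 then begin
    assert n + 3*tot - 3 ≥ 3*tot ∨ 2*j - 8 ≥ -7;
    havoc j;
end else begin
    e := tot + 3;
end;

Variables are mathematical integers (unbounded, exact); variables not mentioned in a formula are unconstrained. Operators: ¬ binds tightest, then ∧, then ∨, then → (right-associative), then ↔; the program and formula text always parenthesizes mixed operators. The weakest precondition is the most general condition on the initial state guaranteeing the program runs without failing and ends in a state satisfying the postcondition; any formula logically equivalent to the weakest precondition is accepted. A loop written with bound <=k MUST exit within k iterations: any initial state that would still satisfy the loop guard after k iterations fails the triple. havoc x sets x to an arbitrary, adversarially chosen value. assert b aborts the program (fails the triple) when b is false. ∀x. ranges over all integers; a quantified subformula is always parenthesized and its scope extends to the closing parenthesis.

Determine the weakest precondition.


Working backward. After the program, n ≠ -4 ∨ k > e + tot + 8 must hold.
Then branch requires (n ≥ 3 ∨ 2*j ≥ 1) ∧ (n ≠ -4 ∨ k > e + tot + 8); else branch requires n ≠ -4 ∨ k > 2*tot + 11.
Before the if: (3*e = -6 → ((n ≥ 3 ∨ 2*j ≥ 1) ∧ (n ≠ -4 ∨ k > e + tot + 8))) ∧ ((¬(3*e = -6)) → (n ≠ -4 ∨ k > 2*tot + 11))
Before the loop (bound <=4), unroll the exhaustion recursion (WP_0 = exit-now case; WP_j = one more guarded iteration, up to j = 4):
  WP_0: (¬(tot ≥ 8)) ∧ (3*e = -6 → ((n ≥ 3 ∨ 2*j ≥ 1) ∧ (n ≠ -4 ∨ k > e + tot + 8))) ∧ ((¬(3*e = -6)) → (n ≠ -4 ∨ k > 2*tot + 11))
  WP_1: (tot ≥ 8 → ((¬(tot ≥ 8)) ∧ (3*e = -6 → ((n ≥ 3 ∨ 2*j ≥ 1) ∧ (n ≠ -4 ∨ k > e + tot + 8))) ∧ ((¬(3*e = -6)) → (n ≠ -4 ∨ k > 2*tot + 11)))) ∧ ((¬(tot ≥ 8)) → ((3*e = -6 → ((n ≥ 3 ∨ 2*j ≥ 1) ∧ (n ≠ -4 ∨ k > e + tot + 8))) ∧ ((¬(3*e = -6)) → (n ≠ -4 ∨ k > 2*tot + 11))))
  WP_2: (tot ≥ 8 → ((tot ≥ 8 → ((¬(tot ≥ 8)) ∧ (3*e = -6 → ((n ≥ 3 ∨ 2*j ≥ 1) ∧ (n ≠ -4 ∨ k > e + tot + 8))) ∧ ((¬(3*e = -6)) → (n ≠ -4 ∨ k > 2*tot + 11)))) ∧ ((¬(tot ≥ 8)) → ((3*e = -6 → ((n ≥ 3 ∨ 2*j ≥ 1) ∧ (n ≠ -4 ∨ k > e + tot + 8))) ∧ ((¬(3*e = -6)) → (n ≠ -4 ∨ k > 2*tot + 11)))))) ∧ ((¬(tot ≥ 8)) → ((3*e = -6 → ((n ≥ 3 ∨ 2*j ≥ 1) ∧ (n ≠ -4 ∨ k > e + tot + 8))) ∧ ((¬(3*e = -6)) → (n ≠ -4 ∨ k > 2*tot + 11))))
  WP_3: (tot ≥ 8 → ((tot ≥ 8 → ((tot ≥ 8 → ((¬(tot ≥ 8)) ∧ (3*e = -6 → ((n ≥ 3 ∨ 2*j ≥ 1) ∧ (n ≠ -4 ∨ k > e + tot + 8))) ∧ ((¬(3*e = -6)) → (n ≠ -4 ∨ k > 2*tot + 11)))) ∧ ((¬(tot ≥ 8)) → ((3*e = -6 → ((n ≥ 3 ∨ 2*j ≥ 1) ∧ (n ≠ -4 ∨ k > e + tot + 8))) ∧ ((¬(3*e = -6)) → (n ≠ -4 ∨ k > 2*tot + 11)))))) ∧ ((¬(tot ≥ 8)) → ((3*e = -6 → ((n ≥ 3 ∨ 2*j ≥ 1) ∧ (n ≠ -4 ∨ k > e + tot + 8))) ∧ ((¬(3*e = -6)) → (n ≠ -4 ∨ k > 2*tot + 11)))))) ∧ ((¬(tot ≥ 8)) → ((3*e = -6 → ((n ≥ 3 ∨ 2*j ≥ 1) ∧ (n ≠ -4 ∨ k > e + tot + 8))) ∧ ((¬(3*e = -6)) → (n ≠ -4 ∨ k > 2*tot + 11))))
  WP_4: (tot ≥ 8 → ((tot ≥ 8 → ((tot ≥ 8 → ((tot ≥ 8 → ((¬(tot ≥ 8)) ∧ (3*e = -6 → ((n ≥ 3 ∨ 2*j ≥ 1) ∧ (n ≠ -4 ∨ k > e + tot + 8))) ∧ ((¬(3*e = -6)) → (n ≠ -4 ∨ k > 2*tot + 11)))) ∧ ((¬(tot ≥ 8)) → ((3*e = -6 → ((n ≥ 3 ∨ 2*j ≥ 1) ∧ (n ≠ -4 ∨ k > e + tot + 8))) ∧ ((¬(3*e = -6)) → (n ≠ -4 ∨ k > 2*tot + 11)))))) ∧ ((¬(tot ≥ 8)) → ((3*e = -6 → ((n ≥ 3 ∨ 2*j ≥ 1) ∧ (n ≠ -4 ∨ k > e + tot + 8))) ∧ ((¬(3*e = -6)) → (n ≠ -4 ∨ k > 2*tot + 11)))))) ∧ ((¬(tot ≥ 8)) → ((3*e = -6 → ((n ≥ 3 ∨ 2*j ≥ 1) ∧ (n ≠ -4 ∨ k > e + tot + 8))) ∧ ((¬(3*e = -6)) → (n ≠ -4 ∨ k > 2*tot + 11)))))) ∧ ((¬(tot ≥ 8)) → ((3*e = -6 → ((n ≥ 3 ∨ 2*j ≥ 1) ∧ (n ≠ -4 ∨ k > e + tot + 8))) ∧ ((¬(3*e = -6)) → (n ≠ -4 ∨ k > 2*tot + 11))))
So before the loop: (tot ≥ 8 → ((tot ≥ 8 → ((tot ≥ 8 → ((tot ≥ 8 → ((¬(tot ≥ 8)) ∧ (3*e = -6 → ((n ≥ 3 ∨ 2*j ≥ 1) ∧ (n ≠ -4 ∨ k > e + tot + 8))) ∧ ((¬(3*e = -6)) → (n ≠ -4 ∨ k > 2*tot + 11)))) ∧ ((¬(tot ≥ 8)) → ((3*e = -6 → ((n ≥ 3 ∨ 2*j ≥ 1) ∧ (n ≠ -4 ∨ k > e + tot + 8))) ∧ ((¬(3*e = -6)) → (n ≠ -4 ∨ k > 2*tot + 11)))))) ∧ ((¬(tot ≥ 8)) → ((3*e = -6 → ((n ≥ 3 ∨ 2*j ≥ 1) ∧ (n ≠ -4 ∨ k > e + tot + 8))) ∧ ((¬(3*e = -6)) → (n ≠ -4 ∨ k > 2*tot + 11)))))) ∧ ((¬(tot ≥ 8)) → ((3*e = -6 → ((n ≥ 3 ∨ 2*j ≥ 1) ∧ (n ≠ -4 ∨ k > e + tot + 8))) ∧ ((¬(3*e = -6)) → (n ≠ -4 ∨ k > 2*tot + 11)))))) ∧ ((¬(tot ≥ 8)) → ((3*e = -6 → ((n ≥ 3 ∨ 2*j ≥ 1) ∧ (n ≠ -4 ∨ k > e + tot + 8))) ∧ ((¬(3*e = -6)) → (n ≠ -4 ∨ k > 2*tot + 11))))
Answer: WP = (tot ≥ 8 → ((tot ≥ 8 → ((tot ≥ 8 → ((tot ≥ 8 → ((¬(tot ≥ 8)) ∧ (3*e = -6 → ((n ≥ 3 ∨ 2*j ≥ 1) ∧ (n ≠ -4 ∨ k > e + tot + 8))) ∧ ((¬(3*e = -6)) → (n ≠ -4 ∨ k > 2*tot + 11)))) ∧ ((¬(tot ≥ 8)) → ((3*e = -6 → ((n ≥ 3 ∨ 2*j ≥ 1) ∧ (n ≠ -4 ∨ k > e + tot + 8))) ∧ ((¬(3*e = -6)) → (n ≠ -4 ∨ k > 2*tot + 11)))))) ∧ ((¬(tot ≥ 8)) → ((3*e = -6 → ((n ≥ 3 ∨ 2*j ≥ 1) ∧ (n ≠ -4 ∨ k > e + tot + 8))) ∧ ((¬(3*e = -6)) → (n ≠ -4 ∨ k > 2*tot + 11)))))) ∧ ((¬(tot ≥ 8)) → ((3*e = -6 → ((n ≥ 3 ∨ 2*j ≥ 1) ∧ (n ≠ -4 ∨ k > e + tot + 8))) ∧ ((¬(3*e = -6)) → (n ≠ -4 ∨ k > 2*tot + 11)))))) ∧ ((¬(tot ≥ 8)) → ((3*e = -6 → ((n ≥ 3 ∨ 2*j ≥ 1) ∧ (n ≠ -4 ∨ k > e + tot + 8))) ∧ ((¬(3*e = -6)) → (n ≠ -4 ∨ k > 2*tot + 11))))


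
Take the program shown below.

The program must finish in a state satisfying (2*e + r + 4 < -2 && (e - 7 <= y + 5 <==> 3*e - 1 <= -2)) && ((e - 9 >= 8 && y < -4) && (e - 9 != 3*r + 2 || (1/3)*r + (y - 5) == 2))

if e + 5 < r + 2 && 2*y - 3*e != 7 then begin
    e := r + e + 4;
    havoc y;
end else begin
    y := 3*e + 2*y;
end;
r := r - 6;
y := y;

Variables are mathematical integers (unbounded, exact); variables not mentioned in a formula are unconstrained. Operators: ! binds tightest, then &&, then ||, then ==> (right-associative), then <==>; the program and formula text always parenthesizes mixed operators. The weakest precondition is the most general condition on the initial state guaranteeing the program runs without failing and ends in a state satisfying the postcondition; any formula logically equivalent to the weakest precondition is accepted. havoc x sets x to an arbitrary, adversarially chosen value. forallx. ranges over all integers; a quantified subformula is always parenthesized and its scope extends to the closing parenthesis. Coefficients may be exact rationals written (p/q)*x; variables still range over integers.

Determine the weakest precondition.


Working backward. After the program, the postcondition (2*e + r + 4 < -2 && (e - 7 <= y + 5 <==> 3*e - 1 <= -2)) && ((e - 9 >= 8 && y < -4) && (e - 9 != 3*r + 2 || (1/3)*r + (y - 5) == 2)) must hold; in canonical form it is 2*e + r < -6 && (e <= y + 12 <==> 3*e <= -1) && e >= 17 && y < -4 && (e != 3*r + 11 || (1/3)*r + y == 7).
Before y := y: 2*e + r < -6 && (e <= y + 12 <==> 3*e <= -1) && e >= 17 && y < -4 && (e != 3*r + 11 || (1/3)*r + y == 7)
Before r := r - 6: 2*e + r < 0 && (e <= y + 12 <==> 3*e <= -1) && e >= 17 && y < -4 && (e != 3*r - 7 || (1/3)*r + y == 9)
Then branch requires forall y_1. (2*e + 3*r < -8 && (e + r <= y_1 + 8 <==> 3*e + 3*r <= -13) && e + r >= 13 && y_1 < -4 && (e != 2*r - 11 || (1/3)*r + y_1 == 9)); else branch requires 2*e + r < 0 && (2*e + 2*y >= -12 <==> 3*e <= -1) && e >= 17 && 3*e + 2*y < -4 && (e != 3*r - 7 || 3*e + (1/3)*r + 2*y == 9).
Before the if: ((e < r - 3 && 2*y != 3*e + 7) ==> (forall y_1. (2*e + 3*r < -8 && (e + r <= y_1 + 8 <==> 3*e + 3*r <= -13) && e + r >= 13 && y_1 < -4 && (e != 2*r - 11 || (1/3)*r + y_1 == 9)))) && ((!(e < r - 3 && 2*y != 3*e + 7)) ==> (2*e + r < 0 && (2*e + 2*y >= -12 <==> 3*e <= -1) && e >= 17 && 3*e + 2*y < -4 && (e != 3*r - 7 || 3*e + (1/3)*r + 2*y == 9)))
Answer: WP = ((e < r - 3 && 2*y != 3*e + 7) ==> (forall y_1. (2*e + 3*r < -8 && (e + r <= y_1 + 8 <==> 3*e + 3*r <= -13) && e + r >= 13 && y_1 < -4 && (e != 2*r - 11 || (1/3)*r + y_1 == 9)))) && ((!(e < r - 3 && 2*y != 3*e + 7)) ==> (2*e + r < 0 && (2*e + 2*y >= -12 <==> 3*e <= -1) && e >= 17 && 3*e + 2*y < -4 && (e != 3*r - 7 || 3*e + (1/3)*r + 2*y == 9)))


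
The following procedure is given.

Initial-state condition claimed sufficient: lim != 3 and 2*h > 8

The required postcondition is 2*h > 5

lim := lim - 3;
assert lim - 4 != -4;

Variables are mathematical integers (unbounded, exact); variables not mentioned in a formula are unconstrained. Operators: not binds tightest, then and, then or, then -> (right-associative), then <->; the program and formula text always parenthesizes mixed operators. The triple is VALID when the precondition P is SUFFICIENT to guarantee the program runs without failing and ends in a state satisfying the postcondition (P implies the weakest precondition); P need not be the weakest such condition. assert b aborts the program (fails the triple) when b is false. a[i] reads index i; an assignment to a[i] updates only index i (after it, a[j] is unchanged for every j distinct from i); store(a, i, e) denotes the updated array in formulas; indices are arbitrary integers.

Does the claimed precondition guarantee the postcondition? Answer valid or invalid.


Working backward. After the program, 2*h > 5 must hold.
Before assert lim - 4 != -4: lim != 0 and 2*h > 5
Before lim := lim - 3: lim != 3 and 2*h > 5
The weakest precondition is lim != 3 and 2*h > 5.
Check whether lim != 3 and 2*h > 8 implies it.
Every state satisfying the precondition satisfies the weakest precondition: the implication holds.
Answer: valid


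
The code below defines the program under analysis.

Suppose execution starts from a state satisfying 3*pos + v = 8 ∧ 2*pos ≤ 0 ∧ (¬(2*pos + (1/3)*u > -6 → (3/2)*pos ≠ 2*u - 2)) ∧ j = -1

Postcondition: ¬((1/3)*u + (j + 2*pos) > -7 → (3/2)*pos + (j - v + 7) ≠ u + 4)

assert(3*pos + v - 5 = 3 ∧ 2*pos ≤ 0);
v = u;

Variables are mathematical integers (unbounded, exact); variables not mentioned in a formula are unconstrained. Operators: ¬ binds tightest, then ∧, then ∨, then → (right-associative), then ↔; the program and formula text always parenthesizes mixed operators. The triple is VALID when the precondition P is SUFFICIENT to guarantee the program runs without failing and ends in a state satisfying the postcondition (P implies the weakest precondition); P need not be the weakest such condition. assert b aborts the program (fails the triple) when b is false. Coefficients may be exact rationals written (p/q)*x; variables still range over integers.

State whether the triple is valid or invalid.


Working backward. After the program, the postcondition ¬((1/3)*u + (j + 2*pos) > -7 → (3/2)*pos + (j - v + 7) ≠ u + 4) must hold; in canonical form it is ¬(j + 2*pos + (1/3)*u > -7 → j + (3/2)*pos ≠ u + v - 3).
Before v := u: ¬(j + 2*pos + (1/3)*u > -7 → j + (3/2)*pos ≠ 2*u - 3)
Before assert 3*pos + v - 5 = 3 ∧ 2*pos ≤ 0: 3*pos + v = 8 ∧ 2*pos ≤ 0 ∧ (¬(j + 2*pos + (1/3)*u > -7 → j + (3/2)*pos ≠ 2*u - 3))
The weakest precondition is 3*pos + v = 8 ∧ 2*pos ≤ 0 ∧ (¬(j + 2*pos + (1/3)*u > -7 → j + (3/2)*pos ≠ 2*u - 3)).
Check whether 3*pos + v = 8 ∧ 2*pos ≤ 0 ∧ (¬(2*pos + (1/3)*u > -6 → (3/2)*pos ≠ 2*u - 2)) ∧ j = -1 implies it.
Every state satisfying the precondition satisfies the weakest precondition: the implication holds.
Answer: valid


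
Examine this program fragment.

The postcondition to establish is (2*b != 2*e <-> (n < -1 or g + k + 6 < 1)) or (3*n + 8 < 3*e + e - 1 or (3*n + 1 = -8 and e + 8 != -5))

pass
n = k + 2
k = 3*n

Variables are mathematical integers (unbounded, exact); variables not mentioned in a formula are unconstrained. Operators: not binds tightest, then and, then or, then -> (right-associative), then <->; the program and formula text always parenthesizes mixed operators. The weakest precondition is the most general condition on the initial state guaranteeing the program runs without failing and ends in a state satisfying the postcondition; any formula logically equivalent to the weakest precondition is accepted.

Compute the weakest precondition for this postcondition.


Working backward. After the program, the postcondition (2*b != 2*e <-> (n < -1 or g + k + 6 < 1)) or (3*n + 8 < 3*e + e - 1 or (3*n + 1 = -8 and e + 8 != -5)) must hold; in canonical form it is (2*b != 2*e <-> (n < -1 or g + k < -5)) or 3*n < 4*e - 9 or (3*n = -9 and e != -13).
Before k := 3*n: (2*b != 2*e <-> (n < -1 or g + 3*n < -5)) or 3*n < 4*e - 9 or (3*n = -9 and e != -13)
Before n := k + 2: (2*b != 2*e <-> (k < -3 or g + 3*k < -11)) or 3*k < 4*e - 15 or (3*k = -15 and e != -13)
Before skip: (2*b != 2*e <-> (k < -3 or g + 3*k < -11)) or 3*k < 4*e - 15 or (3*k = -15 and e != -13)
Answer: WP = (2*b != 2*e <-> (k < -3 or g + 3*k < -11)) or 3*k < 4*e - 15 or (3*k = -15 and e != -13)


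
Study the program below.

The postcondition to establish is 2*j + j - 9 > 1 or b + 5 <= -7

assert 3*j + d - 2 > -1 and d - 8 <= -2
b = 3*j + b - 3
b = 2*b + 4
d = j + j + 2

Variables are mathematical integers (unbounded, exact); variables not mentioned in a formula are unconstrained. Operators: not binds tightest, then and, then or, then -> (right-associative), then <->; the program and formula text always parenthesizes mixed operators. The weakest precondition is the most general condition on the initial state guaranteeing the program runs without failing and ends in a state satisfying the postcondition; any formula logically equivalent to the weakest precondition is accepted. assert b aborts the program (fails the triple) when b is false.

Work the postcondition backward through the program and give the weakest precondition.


Working backward. After the program, the postcondition 2*j + j - 9 > 1 or b + 5 <= -7 must hold; in canonical form it is 3*j > 10 or b <= -12.
Before d := j + j + 2: 3*j > 10 or b <= -12
Before b := 2*b + 4: 3*j > 10 or 2*b <= -16
Before b := 3*j + b - 3: 3*j > 10 or 2*b + 6*j <= -10
Before assert 3*j + d - 2 > -1 and d - 8 <= -2: d + 3*j > 1 and d <= 6 and (3*j > 10 or 2*b + 6*j <= -10)
Answer: WP = d + 3*j > 1 and d <= 6 and (3*j > 10 or 2*b + 6*j <= -10)


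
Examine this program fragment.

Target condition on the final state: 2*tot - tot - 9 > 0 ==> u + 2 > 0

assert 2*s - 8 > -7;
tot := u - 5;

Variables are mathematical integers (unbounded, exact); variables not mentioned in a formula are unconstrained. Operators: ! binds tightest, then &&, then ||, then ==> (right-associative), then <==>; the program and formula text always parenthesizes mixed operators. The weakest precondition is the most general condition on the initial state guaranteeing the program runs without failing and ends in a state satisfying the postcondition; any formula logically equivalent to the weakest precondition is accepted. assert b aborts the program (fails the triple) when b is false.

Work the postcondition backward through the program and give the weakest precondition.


Working backward. After the program, the postcondition 2*tot - tot - 9 > 0 ==> u + 2 > 0 must hold; in canonical form it is tot > 9 ==> u > -2.
Before tot := u - 5: u > 14 ==> u > -2
Before assert 2*s - 8 > -7: 2*s > 1 && (u > 14 ==> u > -2)
Answer: WP = 2*s > 1 && (u > 14 ==> u > -2)


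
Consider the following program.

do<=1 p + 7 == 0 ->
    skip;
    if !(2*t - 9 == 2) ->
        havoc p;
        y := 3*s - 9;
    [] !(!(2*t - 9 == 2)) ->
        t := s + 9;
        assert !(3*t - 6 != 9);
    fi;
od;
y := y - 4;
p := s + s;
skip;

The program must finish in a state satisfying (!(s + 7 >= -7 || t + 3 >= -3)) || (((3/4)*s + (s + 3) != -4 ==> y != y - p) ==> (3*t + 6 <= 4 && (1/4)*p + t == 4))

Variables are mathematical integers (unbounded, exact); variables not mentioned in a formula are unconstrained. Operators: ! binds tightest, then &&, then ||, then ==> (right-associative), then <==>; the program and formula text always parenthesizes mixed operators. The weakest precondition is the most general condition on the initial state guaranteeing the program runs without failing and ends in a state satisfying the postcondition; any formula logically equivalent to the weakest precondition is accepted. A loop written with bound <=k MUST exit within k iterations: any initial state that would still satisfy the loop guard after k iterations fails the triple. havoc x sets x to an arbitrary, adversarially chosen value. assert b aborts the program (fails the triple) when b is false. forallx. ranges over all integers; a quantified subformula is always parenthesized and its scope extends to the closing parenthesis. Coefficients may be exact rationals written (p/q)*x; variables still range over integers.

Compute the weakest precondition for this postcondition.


Working backward. After the program, the postcondition (!(s + 7 >= -7 || t + 3 >= -3)) || (((3/4)*s + (s + 3) != -4 ==> y != y - p) ==> (3*t + 6 <= 4 && (1/4)*p + t == 4)) must hold; in canonical form it is (!(s >= -14 || t >= -6)) || (((7/4)*s != -7 ==> p != 0) ==> (3*t <= -2 && (1/4)*p + t == 4)).
Before skip: (!(s >= -14 || t >= -6)) || (((7/4)*s != -7 ==> p != 0) ==> (3*t <= -2 && (1/4)*p + t == 4))
Before p := s + s: (!(s >= -14 || t >= -6)) || (((7/4)*s != -7 ==> 2*s != 0) ==> (3*t <= -2 && (1/2)*s + t == 4))
Before y := y - 4: (!(s >= -14 || t >= -6)) || (((7/4)*s != -7 ==> 2*s != 0) ==> (3*t <= -2 && (1/2)*s + t == 4))
Before the loop (bound <=1), unroll the exhaustion recursion (WP_0 = exit-now case; WP_j = one more guarded iteration, up to j = 1):
  WP_0: (!(p == -7)) && ((!(s >= -14 || t >= -6)) || (((7/4)*s != -7 ==> 2*s != 0) ==> (3*t <= -2 && (1/2)*s + t == 4)))
  WP_1: (p == -7 ==> (((!(2*t == 11)) ==> (forall p_1. ((!(p_1 == -7)) && ((!(s >= -14 || t >= -6)) || (((7/4)*s != -7 ==> 2*s != 0) ==> (3*t <= -2 && (1/2)*s + t == 4)))))) && (2*t == 11 ==> ((!(3*s != -12)) && (!(p == -7)) && ((!(s >= -14 || s >= -15)) || (((7/4)*s != -7 ==> 2*s != 0) ==> (3*s <= -29 && (3/2)*s == -5))))))) && ((!(p == -7)) ==> ((!(s >= -14 || t >= -6)) || (((7/4)*s != -7 ==> 2*s != 0) ==> (3*t <= -2 && (1/2)*s + t == 4))))
So before the loop: (p == -7 ==> (((!(2*t == 11)) ==> (forall p_1. ((!(p_1 == -7)) && ((!(s >= -14 || t >= -6)) || (((7/4)*s != -7 ==> 2*s != 0) ==> (3*t <= -2 && (1/2)*s + t == 4)))))) && (2*t == 11 ==> ((!(3*s != -12)) && (!(p == -7)) && ((!(s >= -14 || s >= -15)) || (((7/4)*s != -7 ==> 2*s != 0) ==> (3*s <= -29 && (3/2)*s == -5))))))) && ((!(p == -7)) ==> ((!(s >= -14 || t >= -6)) || (((7/4)*s != -7 ==> 2*s != 0) ==> (3*t <= -2 && (1/2)*s + t == 4))))
Answer: WP = (p == -7 ==> (((!(2*t == 11)) ==> (forall p_1. ((!(p_1 == -7)) && ((!(s >= -14 || t >= -6)) || (((7/4)*s != -7 ==> 2*s != 0) ==> (3*t <= -2 && (1/2)*s + t == 4)))))) && (2*t == 11 ==> ((!(3*s != -12)) && (!(p == -7)) && ((!(s >= -14 || s >= -15)) || (((7/4)*s != -7 ==> 2*s != 0) ==> (3*s <= -29 && (3/2)*s == -5))))))) && ((!(p == -7)) ==> ((!(s >= -14 || t >= -6)) || (((7/4)*s != -7 ==> 2*s != 0) ==> (3*t <= -2 && (1/2)*s + t == 4))))


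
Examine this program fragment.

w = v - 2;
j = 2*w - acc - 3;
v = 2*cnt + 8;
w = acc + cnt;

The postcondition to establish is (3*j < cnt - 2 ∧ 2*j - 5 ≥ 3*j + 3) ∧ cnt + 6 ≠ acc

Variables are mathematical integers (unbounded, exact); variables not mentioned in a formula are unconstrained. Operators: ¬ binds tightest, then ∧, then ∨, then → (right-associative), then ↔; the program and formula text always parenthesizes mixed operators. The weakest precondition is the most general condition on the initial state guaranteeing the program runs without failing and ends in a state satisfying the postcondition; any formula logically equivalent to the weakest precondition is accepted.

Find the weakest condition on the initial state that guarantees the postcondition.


Working backward. After the program, the postcondition (3*j < cnt - 2 ∧ 2*j - 5 ≥ 3*j + 3) ∧ cnt + 6 ≠ acc must hold; in canonical form it is 3*j < cnt - 2 ∧ j ≤ -8 ∧ cnt ≠ acc - 6.
Before w := acc + cnt: 3*j < cnt - 2 ∧ j ≤ -8 ∧ cnt ≠ acc - 6
Before v := 2*cnt + 8: 3*j < cnt - 2 ∧ j ≤ -8 ∧ cnt ≠ acc - 6
Before j := 2*w - acc - 3: 6*w < 3*acc + cnt + 7 ∧ 2*w ≤ acc - 5 ∧ cnt ≠ acc - 6
Before w := v - 2: 6*v < 3*acc + cnt + 19 ∧ 2*v ≤ acc - 1 ∧ cnt ≠ acc - 6
Answer: WP = 6*v < 3*acc + cnt + 19 ∧ 2*v ≤ acc - 1 ∧ cnt ≠ acc - 6


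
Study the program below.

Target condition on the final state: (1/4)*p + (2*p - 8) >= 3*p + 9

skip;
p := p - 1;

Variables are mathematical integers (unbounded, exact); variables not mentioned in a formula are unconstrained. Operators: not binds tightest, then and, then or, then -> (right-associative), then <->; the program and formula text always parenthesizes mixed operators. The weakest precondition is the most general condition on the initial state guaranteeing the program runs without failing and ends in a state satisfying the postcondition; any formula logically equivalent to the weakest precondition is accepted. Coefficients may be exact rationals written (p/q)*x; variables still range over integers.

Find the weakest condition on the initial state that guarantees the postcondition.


Working backward. After the program, the postcondition (1/4)*p + (2*p - 8) >= 3*p + 9 must hold; in canonical form it is (3/4)*p <= -17.
Before p := p - 1: (3/4)*p <= -65/4
Before skip: (3/4)*p <= -65/4
Answer: WP = (3/4)*p <= -65/4


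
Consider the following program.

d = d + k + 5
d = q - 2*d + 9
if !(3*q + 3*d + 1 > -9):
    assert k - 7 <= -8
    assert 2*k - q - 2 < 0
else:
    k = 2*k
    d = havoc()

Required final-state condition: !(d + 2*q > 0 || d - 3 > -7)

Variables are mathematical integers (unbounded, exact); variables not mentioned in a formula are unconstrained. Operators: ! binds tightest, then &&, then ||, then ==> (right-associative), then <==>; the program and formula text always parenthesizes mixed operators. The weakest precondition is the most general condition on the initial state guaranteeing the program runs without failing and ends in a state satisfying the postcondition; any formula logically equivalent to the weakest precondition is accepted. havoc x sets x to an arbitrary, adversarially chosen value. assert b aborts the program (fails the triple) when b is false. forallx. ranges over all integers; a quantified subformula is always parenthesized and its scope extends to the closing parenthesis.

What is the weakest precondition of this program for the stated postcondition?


Working backward. After the program, the postcondition !(d + 2*q > 0 || d - 3 > -7) must hold; in canonical form it is !(d + 2*q > 0 || d > -4).
Then branch requires k <= -1 && 2*k < q + 2 && (!(d + 2*q > 0 || d > -4)); else branch requires forall d_1. (!(d_1 + 2*q > 0 || d_1 > -4)).
Before the if: ((!(3*d + 3*q > -10)) ==> (k <= -1 && 2*k < q + 2 && (!(d + 2*q > 0 || d > -4)))) && (3*d + 3*q > -10 ==> (forall d_1. (!(d_1 + 2*q > 0 || d_1 > -4))))
Before d := q - 2*d + 9: ((!(6*q > 6*d - 37)) ==> (k <= -1 && 2*k < q + 2 && (!(3*q > 2*d - 9 || q > 2*d - 13)))) && (6*q > 6*d - 37 ==> (forall d_1. (!(d_1 + 2*q > 0 || d_1 > -4))))
Before d := d + k + 5: ((!(6*q > 6*d + 6*k - 7)) ==> (k <= -1 && 2*k < q + 2 && (!(3*q > 2*d + 2*k + 1 || q > 2*d + 2*k - 3)))) && (6*q > 6*d + 6*k - 7 ==> (forall d_1. (!(d_1 + 2*q > 0 || d_1 > -4))))
Answer: WP = ((!(6*q > 6*d + 6*k - 7)) ==> (k <= -1 && 2*k < q + 2 && (!(3*q > 2*d + 2*k + 1 || q > 2*d + 2*k - 3)))) && (6*q > 6*d + 6*k - 7 ==> (forall d_1. (!(d_1 + 2*q > 0 || d_1 > -4))))


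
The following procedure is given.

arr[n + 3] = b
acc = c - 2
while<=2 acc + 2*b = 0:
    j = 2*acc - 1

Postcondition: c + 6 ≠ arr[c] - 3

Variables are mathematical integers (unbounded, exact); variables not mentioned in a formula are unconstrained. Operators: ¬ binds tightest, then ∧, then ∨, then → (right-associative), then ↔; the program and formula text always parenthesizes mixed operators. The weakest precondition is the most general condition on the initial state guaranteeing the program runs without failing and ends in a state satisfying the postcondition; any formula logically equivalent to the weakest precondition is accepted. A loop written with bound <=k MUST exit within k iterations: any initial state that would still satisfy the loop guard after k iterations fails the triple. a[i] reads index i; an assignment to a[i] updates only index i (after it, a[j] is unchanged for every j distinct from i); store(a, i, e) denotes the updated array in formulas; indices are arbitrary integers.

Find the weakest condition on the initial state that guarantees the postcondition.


Working backward. After the program, the postcondition c + 6 ≠ arr[c] - 3 must hold; in canonical form it is c ≠ arr[c] - 9.
Before the loop (bound <=2), unroll the exhaustion recursion (WP_0 = exit-now case; WP_j = one more guarded iteration, up to j = 2):
  WP_0: (¬(acc + 2*b = 0)) ∧ c ≠ arr[c] - 9
  WP_1: (acc + 2*b = 0 → ((¬(acc + 2*b = 0)) ∧ c ≠ arr[c] - 9)) ∧ ((¬(acc + 2*b = 0)) → c ≠ arr[c] - 9)
  WP_2: (acc + 2*b = 0 → ((acc + 2*b = 0 → ((¬(acc + 2*b = 0)) ∧ c ≠ arr[c] - 9)) ∧ ((¬(acc + 2*b = 0)) → c ≠ arr[c] - 9))) ∧ ((¬(acc + 2*b = 0)) → c ≠ arr[c] - 9)
So before the loop: (acc + 2*b = 0 → ((acc + 2*b = 0 → ((¬(acc + 2*b = 0)) ∧ c ≠ arr[c] - 9)) ∧ ((¬(acc + 2*b = 0)) → c ≠ arr[c] - 9))) ∧ ((¬(acc + 2*b = 0)) → c ≠ arr[c] - 9)
Before acc := c - 2: (2*b + c = 2 → ((2*b + c = 2 → ((¬(2*b + c = 2)) ∧ c ≠ arr[c] - 9)) ∧ ((¬(2*b + c = 2)) → c ≠ arr[c] - 9))) ∧ ((¬(2*b + c = 2)) → c ≠ arr[c] - 9)
Before arr[n + 3] := b: (2*b + c = 2 → ((2*b + c = 2 → ((¬(2*b + c = 2)) ∧ c ≠ store(arr, n + 3, b)[c] - 9)) ∧ ((¬(2*b + c = 2)) → c ≠ store(arr, n + 3, b)[c] - 9))) ∧ ((¬(2*b + c = 2)) → c ≠ store(arr, n + 3, b)[c] - 9)
Answer: WP = (2*b + c = 2 → ((2*b + c = 2 → ((¬(2*b + c = 2)) ∧ c ≠ store(arr, n + 3, b)[c] - 9)) ∧ ((¬(2*b + c = 2)) → c ≠ store(arr, n + 3, b)[c] - 9))) ∧ ((¬(2*b + c = 2)) → c ≠ store(arr, n + 3, b)[c] - 9)


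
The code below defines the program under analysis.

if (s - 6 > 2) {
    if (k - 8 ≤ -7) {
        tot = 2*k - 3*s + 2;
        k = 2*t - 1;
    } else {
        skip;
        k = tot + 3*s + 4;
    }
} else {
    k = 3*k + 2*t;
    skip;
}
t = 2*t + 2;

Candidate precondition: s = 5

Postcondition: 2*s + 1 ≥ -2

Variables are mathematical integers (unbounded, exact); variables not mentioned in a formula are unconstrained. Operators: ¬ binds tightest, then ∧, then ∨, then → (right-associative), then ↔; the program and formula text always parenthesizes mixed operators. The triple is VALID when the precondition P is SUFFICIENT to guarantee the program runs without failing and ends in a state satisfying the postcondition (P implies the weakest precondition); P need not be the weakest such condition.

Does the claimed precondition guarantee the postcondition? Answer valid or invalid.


Working backward. After the program, the postcondition 2*s + 1 ≥ -2 must hold; in canonical form it is 2*s ≥ -3.
Before t := 2*t + 2: 2*s ≥ -3
Then branch requires (k ≤ 1 → 2*s ≥ -3) ∧ ((¬(k ≤ 1)) → 2*s ≥ -3); else branch requires 2*s ≥ -3.
Before the if: (s > 8 → ((k ≤ 1 → 2*s ≥ -3) ∧ ((¬(k ≤ 1)) → 2*s ≥ -3))) ∧ ((¬(s > 8)) → 2*s ≥ -3)
The weakest precondition is (s > 8 → ((k ≤ 1 → 2*s ≥ -3) ∧ ((¬(k ≤ 1)) → 2*s ≥ -3))) ∧ ((¬(s > 8)) → 2*s ≥ -3).
Check whether s = 5 implies it.
Every state satisfying the precondition satisfies the weakest precondition: the implication holds.
Answer: valid


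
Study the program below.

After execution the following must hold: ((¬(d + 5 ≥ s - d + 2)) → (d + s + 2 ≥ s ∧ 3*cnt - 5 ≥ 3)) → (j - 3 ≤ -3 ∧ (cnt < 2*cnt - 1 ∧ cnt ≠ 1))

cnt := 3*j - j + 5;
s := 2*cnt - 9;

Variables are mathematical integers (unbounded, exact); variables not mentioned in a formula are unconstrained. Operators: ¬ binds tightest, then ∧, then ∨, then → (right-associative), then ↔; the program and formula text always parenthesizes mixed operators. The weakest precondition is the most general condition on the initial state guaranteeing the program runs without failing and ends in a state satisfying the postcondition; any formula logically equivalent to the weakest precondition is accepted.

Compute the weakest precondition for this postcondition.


Working backward. After the program, the postcondition ((¬(d + 5 ≥ s - d + 2)) → (d + s + 2 ≥ s ∧ 3*cnt - 5 ≥ 3)) → (j - 3 ≤ -3 ∧ (cnt < 2*cnt - 1 ∧ cnt ≠ 1)) must hold; in canonical form it is ((¬(2*d ≥ s - 3)) → (d ≥ -2 ∧ 3*cnt ≥ 8)) → (j ≤ 0 ∧ cnt > 1 ∧ cnt ≠ 1).
Before s := 2*cnt - 9: ((¬(2*d ≥ 2*cnt - 12)) → (d ≥ -2 ∧ 3*cnt ≥ 8)) → (j ≤ 0 ∧ cnt > 1 ∧ cnt ≠ 1)
Before cnt := 3*j - j + 5: ((¬(2*d ≥ 4*j - 2)) → (d ≥ -2 ∧ 6*j ≥ -7)) → (j ≤ 0 ∧ 2*j > -4 ∧ 2*j ≠ -4)
Answer: WP = ((¬(2*d ≥ 4*j - 2)) → (d ≥ -2 ∧ 6*j ≥ -7)) → (j ≤ 0 ∧ 2*j > -4 ∧ 2*j ≠ -4)


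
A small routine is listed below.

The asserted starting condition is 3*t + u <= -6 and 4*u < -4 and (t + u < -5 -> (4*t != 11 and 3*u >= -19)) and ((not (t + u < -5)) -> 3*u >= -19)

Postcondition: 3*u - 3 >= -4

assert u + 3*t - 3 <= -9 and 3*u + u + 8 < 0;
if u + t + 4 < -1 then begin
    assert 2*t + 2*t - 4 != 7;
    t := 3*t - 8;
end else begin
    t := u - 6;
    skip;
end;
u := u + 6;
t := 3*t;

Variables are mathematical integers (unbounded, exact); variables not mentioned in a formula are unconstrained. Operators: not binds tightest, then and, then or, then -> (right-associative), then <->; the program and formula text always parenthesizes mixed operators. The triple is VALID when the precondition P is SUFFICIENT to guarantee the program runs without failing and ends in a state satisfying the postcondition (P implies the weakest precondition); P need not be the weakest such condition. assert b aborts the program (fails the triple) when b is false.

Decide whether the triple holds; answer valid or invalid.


Working backward. After the program, the postcondition 3*u - 3 >= -4 must hold; in canonical form it is 3*u >= -1.
Before t := 3*t: 3*u >= -1
Before u := u + 6: 3*u >= -19
Then branch requires 4*t != 11 and 3*u >= -19; else branch requires 3*u >= -19.
Before the if: (t + u < -5 -> (4*t != 11 and 3*u >= -19)) and ((not (t + u < -5)) -> 3*u >= -19)
Before assert u + 3*t - 3 <= -9 and 3*u + u + 8 < 0: 3*t + u <= -6 and 4*u < -8 and (t + u < -5 -> (4*t != 11 and 3*u >= -19)) and ((not (t + u < -5)) -> 3*u >= -19)
The weakest precondition is 3*t + u <= -6 and 4*u < -8 and (t + u < -5 -> (4*t != 11 and 3*u >= -19)) and ((not (t + u < -5)) -> 3*u >= -19).
Check whether 3*t + u <= -6 and 4*u < -4 and (t + u < -5 -> (4*t != 11 and 3*u >= -19)) and ((not (t + u < -5)) -> 3*u >= -19) implies it.
Countermodel: at the initial state t = -4, u = -2, the precondition holds but the weakest precondition fails.
Answer: invalid


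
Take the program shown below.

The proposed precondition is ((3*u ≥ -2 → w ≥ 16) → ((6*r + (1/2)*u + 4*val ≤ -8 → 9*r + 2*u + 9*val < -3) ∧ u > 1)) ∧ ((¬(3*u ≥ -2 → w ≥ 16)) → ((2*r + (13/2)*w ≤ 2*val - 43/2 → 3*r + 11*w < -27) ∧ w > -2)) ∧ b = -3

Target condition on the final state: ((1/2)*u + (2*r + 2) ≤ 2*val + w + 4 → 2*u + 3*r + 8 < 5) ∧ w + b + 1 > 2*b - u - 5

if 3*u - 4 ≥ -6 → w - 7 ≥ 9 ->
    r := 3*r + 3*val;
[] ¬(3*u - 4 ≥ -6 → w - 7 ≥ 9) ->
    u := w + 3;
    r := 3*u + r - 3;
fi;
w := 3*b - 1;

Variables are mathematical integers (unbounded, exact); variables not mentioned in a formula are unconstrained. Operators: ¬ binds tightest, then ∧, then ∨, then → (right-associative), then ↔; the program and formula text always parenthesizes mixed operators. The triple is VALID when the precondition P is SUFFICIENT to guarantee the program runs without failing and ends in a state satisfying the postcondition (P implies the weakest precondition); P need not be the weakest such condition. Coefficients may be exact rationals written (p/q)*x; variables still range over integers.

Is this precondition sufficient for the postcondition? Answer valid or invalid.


Working backward. After the program, the postcondition ((1/2)*u + (2*r + 2) ≤ 2*val + w + 4 → 2*u + 3*r + 8 < 5) ∧ w + b + 1 > 2*b - u - 5 must hold; in canonical form it is (2*r + (1/2)*u ≤ 2*val + w + 2 → 3*r + 2*u < -3) ∧ u + w > b - 6.
Before w := 3*b - 1: (2*r + (1/2)*u ≤ 3*b + 2*val + 1 → 3*r + 2*u < -3) ∧ 2*b + u > -5
Then branch requires (6*r + (1/2)*u + 4*val ≤ 3*b + 1 → 9*r + 2*u + 9*val < -3) ∧ 2*b + u > -5; else branch requires (2*r + (13/2)*w ≤ 3*b + 2*val - 25/2 → 3*r + 11*w < -27) ∧ 2*b + w > -8.
Before the if: ((3*u ≥ -2 → w ≥ 16) → ((6*r + (1/2)*u + 4*val ≤ 3*b + 1 → 9*r + 2*u + 9*val < -3) ∧ 2*b + u > -5)) ∧ ((¬(3*u ≥ -2 → w ≥ 16)) → ((2*r + (13/2)*w ≤ 3*b + 2*val - 25/2 → 3*r + 11*w < -27) ∧ 2*b + w > -8))
The weakest precondition is ((3*u ≥ -2 → w ≥ 16) → ((6*r + (1/2)*u + 4*val ≤ 3*b + 1 → 9*r + 2*u + 9*val < -3) ∧ 2*b + u > -5)) ∧ ((¬(3*u ≥ -2 → w ≥ 16)) → ((2*r + (13/2)*w ≤ 3*b + 2*val - 25/2 → 3*r + 11*w < -27) ∧ 2*b + w > -8)).
Check whether ((3*u ≥ -2 → w ≥ 16) → ((6*r + (1/2)*u + 4*val ≤ -8 → 9*r + 2*u + 9*val < -3) ∧ u > 1)) ∧ ((¬(3*u ≥ -2 → w ≥ 16)) → ((2*r + (13/2)*w ≤ 2*val - 43/2 → 3*r + 11*w < -27) ∧ w > -2)) ∧ b = -3 implies it.
Every state satisfying the precondition satisfies the weakest precondition: the implication holds.
Answer: valid


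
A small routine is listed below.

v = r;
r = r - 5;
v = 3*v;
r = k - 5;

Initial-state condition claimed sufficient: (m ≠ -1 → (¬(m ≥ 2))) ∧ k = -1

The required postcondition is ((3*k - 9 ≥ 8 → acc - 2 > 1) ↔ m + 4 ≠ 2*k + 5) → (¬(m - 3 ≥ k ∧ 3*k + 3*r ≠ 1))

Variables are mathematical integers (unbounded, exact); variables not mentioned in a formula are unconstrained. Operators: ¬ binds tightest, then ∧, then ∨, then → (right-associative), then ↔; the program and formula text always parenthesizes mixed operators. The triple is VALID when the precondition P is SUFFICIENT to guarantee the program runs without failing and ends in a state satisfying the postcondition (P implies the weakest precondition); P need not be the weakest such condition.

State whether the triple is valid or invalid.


Working backward. After the program, the postcondition ((3*k - 9 ≥ 8 → acc - 2 > 1) ↔ m + 4 ≠ 2*k + 5) → (¬(m - 3 ≥ k ∧ 3*k + 3*r ≠ 1)) must hold; in canonical form it is ((3*k ≥ 17 → acc > 3) ↔ m ≠ 2*k + 1) → (¬(m ≥ k + 3 ∧ 3*k + 3*r ≠ 1)).
Before r := k - 5: ((3*k ≥ 17 → acc > 3) ↔ m ≠ 2*k + 1) → (¬(m ≥ k + 3 ∧ 6*k ≠ 16))
Before v := 3*v: ((3*k ≥ 17 → acc > 3) ↔ m ≠ 2*k + 1) → (¬(m ≥ k + 3 ∧ 6*k ≠ 16))
Before r := r - 5: ((3*k ≥ 17 → acc > 3) ↔ m ≠ 2*k + 1) → (¬(m ≥ k + 3 ∧ 6*k ≠ 16))
Before v := r: ((3*k ≥ 17 → acc > 3) ↔ m ≠ 2*k + 1) → (¬(m ≥ k + 3 ∧ 6*k ≠ 16))
The weakest precondition is ((3*k ≥ 17 → acc > 3) ↔ m ≠ 2*k + 1) → (¬(m ≥ k + 3 ∧ 6*k ≠ 16)).
Check whether (m ≠ -1 → (¬(m ≥ 2))) ∧ k = -1 implies it.
Every state satisfying the precondition satisfies the weakest precondition: the implication holds.
Answer: valid
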